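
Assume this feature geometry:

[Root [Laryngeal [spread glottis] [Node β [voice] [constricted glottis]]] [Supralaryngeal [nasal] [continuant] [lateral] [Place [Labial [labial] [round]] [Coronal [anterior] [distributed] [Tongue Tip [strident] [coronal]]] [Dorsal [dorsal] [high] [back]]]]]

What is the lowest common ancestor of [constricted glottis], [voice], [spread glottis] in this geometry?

[constricted glottis]: Root > Laryngeal > Node β > [constricted glottis].
[voice]: Root > Laryngeal > Node β > [voice].
[spread glottis] lies under Laryngeal (below Laryngeal).
The lowest node appearing on every path is Laryngeal; each proper daughter of Laryngeal fails to dominate at least one of the listed features.

Laryngeal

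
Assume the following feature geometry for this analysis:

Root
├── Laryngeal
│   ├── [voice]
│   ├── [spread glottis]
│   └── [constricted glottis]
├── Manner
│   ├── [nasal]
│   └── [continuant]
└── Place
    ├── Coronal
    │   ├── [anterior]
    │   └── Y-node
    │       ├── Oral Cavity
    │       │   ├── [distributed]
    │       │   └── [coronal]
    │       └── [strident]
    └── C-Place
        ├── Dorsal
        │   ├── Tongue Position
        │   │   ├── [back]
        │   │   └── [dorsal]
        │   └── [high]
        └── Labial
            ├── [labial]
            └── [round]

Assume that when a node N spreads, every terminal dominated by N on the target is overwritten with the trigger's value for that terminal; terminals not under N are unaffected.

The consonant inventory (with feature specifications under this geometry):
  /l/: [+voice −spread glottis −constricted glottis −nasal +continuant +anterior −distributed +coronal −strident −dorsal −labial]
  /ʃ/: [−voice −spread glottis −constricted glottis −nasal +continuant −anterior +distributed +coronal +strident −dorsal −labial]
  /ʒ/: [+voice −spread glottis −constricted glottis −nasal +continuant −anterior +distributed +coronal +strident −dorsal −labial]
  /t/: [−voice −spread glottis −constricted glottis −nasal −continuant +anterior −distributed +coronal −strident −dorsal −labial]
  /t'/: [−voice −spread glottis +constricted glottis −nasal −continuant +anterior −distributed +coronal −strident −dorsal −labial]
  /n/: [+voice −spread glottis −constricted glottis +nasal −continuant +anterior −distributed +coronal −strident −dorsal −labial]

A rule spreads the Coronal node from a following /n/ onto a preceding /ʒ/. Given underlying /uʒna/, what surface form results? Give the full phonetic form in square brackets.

The Coronal node dominates the terminals [anterior], [distributed], [coronal], [strident].
After delinking /ʒ/'s Coronal and linking /n/'s, the affected terminals become [+anterior], [−distributed], [+coronal], [−strident]; [voice], [spread glottis], [constricted glottis], … (outside Coronal) are retained from /ʒ/.
Among the inventory, only /l/ has exactly this specification, giving the surface form [ulna].

[ulna]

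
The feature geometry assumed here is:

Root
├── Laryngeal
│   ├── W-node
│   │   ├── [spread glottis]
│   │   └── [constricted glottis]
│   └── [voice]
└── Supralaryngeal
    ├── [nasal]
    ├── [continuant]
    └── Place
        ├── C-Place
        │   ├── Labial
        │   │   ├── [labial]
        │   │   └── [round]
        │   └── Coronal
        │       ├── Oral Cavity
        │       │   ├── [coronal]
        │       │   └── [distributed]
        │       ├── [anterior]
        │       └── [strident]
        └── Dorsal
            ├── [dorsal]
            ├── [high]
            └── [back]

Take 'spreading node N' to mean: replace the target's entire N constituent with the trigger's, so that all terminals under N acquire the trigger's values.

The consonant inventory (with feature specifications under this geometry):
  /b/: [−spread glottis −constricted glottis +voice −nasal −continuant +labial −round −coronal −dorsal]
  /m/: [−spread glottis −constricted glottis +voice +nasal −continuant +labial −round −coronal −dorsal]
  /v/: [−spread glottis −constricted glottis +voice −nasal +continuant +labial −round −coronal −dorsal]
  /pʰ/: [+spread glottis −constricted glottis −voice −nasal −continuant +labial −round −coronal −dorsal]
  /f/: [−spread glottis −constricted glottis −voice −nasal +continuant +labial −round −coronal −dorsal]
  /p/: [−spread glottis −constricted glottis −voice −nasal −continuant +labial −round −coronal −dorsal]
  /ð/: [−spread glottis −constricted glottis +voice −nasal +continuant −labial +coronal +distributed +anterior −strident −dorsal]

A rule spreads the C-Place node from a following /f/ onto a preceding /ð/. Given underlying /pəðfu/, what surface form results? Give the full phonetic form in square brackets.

The C-Place node dominates the terminals [labial], [round], [coronal], [distributed], [anterior], [strident].
Spreading C-Place from /f/ onto /ð/ replaces those values with /f/'s: [+labial], [−round], [−coronal]. Features outside C-Place ([spread glottis], [constricted glottis], [voice], …) stay as in /ð/.
The resulting bundle matches /v/ in the inventory; substituting it for /ð/ gives [pəvfu].

[pəvfu]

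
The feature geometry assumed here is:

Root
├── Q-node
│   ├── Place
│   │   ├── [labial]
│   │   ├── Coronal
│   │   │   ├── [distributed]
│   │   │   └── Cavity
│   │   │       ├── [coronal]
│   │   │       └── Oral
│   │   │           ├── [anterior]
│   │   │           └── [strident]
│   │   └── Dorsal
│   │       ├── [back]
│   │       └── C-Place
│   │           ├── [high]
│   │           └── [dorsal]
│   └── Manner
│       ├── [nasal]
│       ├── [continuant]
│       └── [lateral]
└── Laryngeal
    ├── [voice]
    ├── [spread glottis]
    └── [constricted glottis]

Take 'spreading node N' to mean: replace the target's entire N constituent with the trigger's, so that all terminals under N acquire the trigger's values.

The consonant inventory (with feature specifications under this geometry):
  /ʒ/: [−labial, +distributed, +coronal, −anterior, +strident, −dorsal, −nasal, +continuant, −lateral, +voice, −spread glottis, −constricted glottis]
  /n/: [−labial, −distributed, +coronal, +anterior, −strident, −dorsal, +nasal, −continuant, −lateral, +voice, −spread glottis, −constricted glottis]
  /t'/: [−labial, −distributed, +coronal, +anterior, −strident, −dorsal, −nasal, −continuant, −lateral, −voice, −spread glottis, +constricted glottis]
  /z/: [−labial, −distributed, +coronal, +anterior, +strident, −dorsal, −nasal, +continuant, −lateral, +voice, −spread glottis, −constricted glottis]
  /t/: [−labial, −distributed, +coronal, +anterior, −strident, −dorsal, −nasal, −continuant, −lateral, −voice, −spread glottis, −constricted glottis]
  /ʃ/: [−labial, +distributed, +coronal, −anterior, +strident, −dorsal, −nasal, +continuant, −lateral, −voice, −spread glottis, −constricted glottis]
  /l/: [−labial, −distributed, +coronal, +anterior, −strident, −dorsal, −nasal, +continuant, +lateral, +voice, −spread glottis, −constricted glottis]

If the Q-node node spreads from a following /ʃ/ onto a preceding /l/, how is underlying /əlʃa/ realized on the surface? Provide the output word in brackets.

Terminals under Q-node in this geometry: [labial], [distributed], [coronal], [anterior], [strident], [back], [high], [dorsal], [nasal], [continuant], [lateral].
The target acquires /ʃ/'s values for everything under Q-node — [−labial], [+distributed], [+coronal], [−anterior], [+strident], [−dorsal], [−nasal], [+continuant], [−lateral] — while keeping its own [voice], [spread glottis], [constricted glottis].
This feature bundle is that of [ʒ], so /əlʃa/ surfaces as [əʒʃa].

[əʒʃa]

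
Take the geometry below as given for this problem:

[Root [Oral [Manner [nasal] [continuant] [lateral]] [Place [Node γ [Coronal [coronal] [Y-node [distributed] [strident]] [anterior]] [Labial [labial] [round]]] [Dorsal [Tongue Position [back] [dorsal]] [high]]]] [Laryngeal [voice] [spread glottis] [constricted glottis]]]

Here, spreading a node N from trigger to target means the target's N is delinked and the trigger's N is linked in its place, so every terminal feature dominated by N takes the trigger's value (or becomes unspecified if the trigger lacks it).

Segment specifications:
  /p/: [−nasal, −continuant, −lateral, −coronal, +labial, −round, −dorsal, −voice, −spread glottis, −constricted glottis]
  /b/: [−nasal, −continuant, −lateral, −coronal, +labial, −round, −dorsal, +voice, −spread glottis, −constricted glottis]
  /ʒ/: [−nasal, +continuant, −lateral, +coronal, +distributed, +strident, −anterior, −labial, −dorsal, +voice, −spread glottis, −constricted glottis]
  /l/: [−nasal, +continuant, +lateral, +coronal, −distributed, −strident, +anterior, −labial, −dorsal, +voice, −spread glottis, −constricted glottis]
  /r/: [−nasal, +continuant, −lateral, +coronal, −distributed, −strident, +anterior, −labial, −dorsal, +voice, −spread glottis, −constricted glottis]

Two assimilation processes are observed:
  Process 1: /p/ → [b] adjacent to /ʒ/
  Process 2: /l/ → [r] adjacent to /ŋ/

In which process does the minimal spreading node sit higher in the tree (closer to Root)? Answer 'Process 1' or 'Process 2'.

Process 1

In Process 1, [voice] changes, so the minimal spreading node is [voice] at depth 2.
In Process 2, [lateral] changes, so the minimal spreading node is [lateral] at depth 3.
Depth 2 < depth 3; Process 1 involves the structurally higher constituent [voice].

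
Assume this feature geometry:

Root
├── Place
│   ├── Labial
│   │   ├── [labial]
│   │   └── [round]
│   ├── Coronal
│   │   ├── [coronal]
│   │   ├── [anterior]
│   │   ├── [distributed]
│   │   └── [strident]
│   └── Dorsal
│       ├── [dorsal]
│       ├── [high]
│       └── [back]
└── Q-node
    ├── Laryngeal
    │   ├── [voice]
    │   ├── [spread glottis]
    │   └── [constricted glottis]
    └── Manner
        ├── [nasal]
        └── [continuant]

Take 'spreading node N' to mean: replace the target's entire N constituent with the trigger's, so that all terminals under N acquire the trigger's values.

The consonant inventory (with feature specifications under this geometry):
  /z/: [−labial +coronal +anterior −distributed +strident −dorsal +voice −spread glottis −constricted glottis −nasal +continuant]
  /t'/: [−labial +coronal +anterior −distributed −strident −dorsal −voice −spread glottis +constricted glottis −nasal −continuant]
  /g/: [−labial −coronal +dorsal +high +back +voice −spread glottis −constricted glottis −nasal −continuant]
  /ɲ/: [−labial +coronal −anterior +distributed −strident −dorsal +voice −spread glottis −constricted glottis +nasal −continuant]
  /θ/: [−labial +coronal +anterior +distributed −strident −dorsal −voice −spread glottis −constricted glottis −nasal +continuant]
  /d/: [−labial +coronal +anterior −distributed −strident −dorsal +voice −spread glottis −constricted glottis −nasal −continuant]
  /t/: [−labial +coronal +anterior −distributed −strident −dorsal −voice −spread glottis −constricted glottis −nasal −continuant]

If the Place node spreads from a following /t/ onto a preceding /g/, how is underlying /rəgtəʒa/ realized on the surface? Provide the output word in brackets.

[rədtəʒa]

Place immediately or transitively dominates [labial], [round], [coronal], [anterior], [distributed], [strident], [dorsal], [high], [back].
After delinking /g/'s Place and linking /t/'s, the affected terminals become [−labial], [+coronal], [+anterior], [−distributed], [−strident], [−dorsal]; [voice], [spread glottis], [constricted glottis], … (outside Place) are retained from /g/.
This feature bundle is that of [d], so /rəgtəʒa/ surfaces as [rədtəʒa].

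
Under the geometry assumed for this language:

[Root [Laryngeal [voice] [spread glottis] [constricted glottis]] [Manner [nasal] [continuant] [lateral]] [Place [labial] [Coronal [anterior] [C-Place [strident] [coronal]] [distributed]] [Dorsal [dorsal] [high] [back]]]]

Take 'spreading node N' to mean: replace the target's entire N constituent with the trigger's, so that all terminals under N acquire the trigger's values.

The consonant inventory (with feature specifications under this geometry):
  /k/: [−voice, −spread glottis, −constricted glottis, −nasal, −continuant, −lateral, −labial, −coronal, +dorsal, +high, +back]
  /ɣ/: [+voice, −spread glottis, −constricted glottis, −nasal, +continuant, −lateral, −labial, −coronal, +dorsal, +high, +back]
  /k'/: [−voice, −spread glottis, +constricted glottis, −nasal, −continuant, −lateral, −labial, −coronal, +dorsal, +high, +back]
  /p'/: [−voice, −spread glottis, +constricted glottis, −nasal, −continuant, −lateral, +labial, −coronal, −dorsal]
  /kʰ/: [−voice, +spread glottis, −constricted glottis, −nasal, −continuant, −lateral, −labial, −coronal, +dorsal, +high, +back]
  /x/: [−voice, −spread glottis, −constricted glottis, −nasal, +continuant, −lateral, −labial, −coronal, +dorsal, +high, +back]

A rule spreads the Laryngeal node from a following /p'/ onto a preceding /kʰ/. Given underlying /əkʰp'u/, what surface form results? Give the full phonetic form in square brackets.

Terminals under Laryngeal in this geometry: [voice], [spread glottis], [constricted glottis].
Spreading Laryngeal from /p'/ onto /kʰ/ replaces those values with /p'/'s: [−voice], [−spread glottis], [+constricted glottis]. Features outside Laryngeal ([nasal], [continuant], [lateral], …) stay as in /kʰ/.
This feature bundle is that of [k'], so /əkʰp'u/ surfaces as [ək'p'u].

[ək'p'u]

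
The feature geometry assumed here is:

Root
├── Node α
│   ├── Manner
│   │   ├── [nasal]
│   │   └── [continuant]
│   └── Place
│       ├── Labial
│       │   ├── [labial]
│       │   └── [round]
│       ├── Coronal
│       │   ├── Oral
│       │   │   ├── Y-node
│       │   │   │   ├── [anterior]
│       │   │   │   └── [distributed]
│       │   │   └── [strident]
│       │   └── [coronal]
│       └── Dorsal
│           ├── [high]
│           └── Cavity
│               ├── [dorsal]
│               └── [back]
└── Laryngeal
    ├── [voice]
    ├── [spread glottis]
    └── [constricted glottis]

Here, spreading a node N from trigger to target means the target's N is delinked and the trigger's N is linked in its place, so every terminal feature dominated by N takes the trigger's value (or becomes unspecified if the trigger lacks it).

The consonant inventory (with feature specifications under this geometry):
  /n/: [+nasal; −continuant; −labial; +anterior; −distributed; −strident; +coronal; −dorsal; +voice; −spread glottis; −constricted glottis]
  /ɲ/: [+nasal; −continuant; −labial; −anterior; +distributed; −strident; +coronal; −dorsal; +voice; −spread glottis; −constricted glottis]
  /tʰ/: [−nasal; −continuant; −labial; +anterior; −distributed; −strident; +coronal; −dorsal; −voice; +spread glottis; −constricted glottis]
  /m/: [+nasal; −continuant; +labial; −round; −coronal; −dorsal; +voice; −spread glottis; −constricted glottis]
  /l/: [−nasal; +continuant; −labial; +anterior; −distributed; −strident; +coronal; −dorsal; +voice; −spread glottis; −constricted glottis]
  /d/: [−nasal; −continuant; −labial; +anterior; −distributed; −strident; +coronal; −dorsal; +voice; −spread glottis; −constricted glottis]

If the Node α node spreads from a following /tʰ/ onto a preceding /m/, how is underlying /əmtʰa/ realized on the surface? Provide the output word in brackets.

[ədtʰa]

Node α immediately or transitively dominates [nasal], [continuant], [labial], [round], [anterior], [distributed], [strident], [coronal], [high], [dorsal], [back].
The target acquires /tʰ/'s values for everything under Node α — [−nasal], [−continuant], [−labial], [+anterior], [−distributed], [−strident], [+coronal], [−dorsal] — while keeping its own [voice], [spread glottis], [constricted glottis].
The resulting bundle matches /d/ in the inventory; substituting it for /m/ gives [ədtʰa].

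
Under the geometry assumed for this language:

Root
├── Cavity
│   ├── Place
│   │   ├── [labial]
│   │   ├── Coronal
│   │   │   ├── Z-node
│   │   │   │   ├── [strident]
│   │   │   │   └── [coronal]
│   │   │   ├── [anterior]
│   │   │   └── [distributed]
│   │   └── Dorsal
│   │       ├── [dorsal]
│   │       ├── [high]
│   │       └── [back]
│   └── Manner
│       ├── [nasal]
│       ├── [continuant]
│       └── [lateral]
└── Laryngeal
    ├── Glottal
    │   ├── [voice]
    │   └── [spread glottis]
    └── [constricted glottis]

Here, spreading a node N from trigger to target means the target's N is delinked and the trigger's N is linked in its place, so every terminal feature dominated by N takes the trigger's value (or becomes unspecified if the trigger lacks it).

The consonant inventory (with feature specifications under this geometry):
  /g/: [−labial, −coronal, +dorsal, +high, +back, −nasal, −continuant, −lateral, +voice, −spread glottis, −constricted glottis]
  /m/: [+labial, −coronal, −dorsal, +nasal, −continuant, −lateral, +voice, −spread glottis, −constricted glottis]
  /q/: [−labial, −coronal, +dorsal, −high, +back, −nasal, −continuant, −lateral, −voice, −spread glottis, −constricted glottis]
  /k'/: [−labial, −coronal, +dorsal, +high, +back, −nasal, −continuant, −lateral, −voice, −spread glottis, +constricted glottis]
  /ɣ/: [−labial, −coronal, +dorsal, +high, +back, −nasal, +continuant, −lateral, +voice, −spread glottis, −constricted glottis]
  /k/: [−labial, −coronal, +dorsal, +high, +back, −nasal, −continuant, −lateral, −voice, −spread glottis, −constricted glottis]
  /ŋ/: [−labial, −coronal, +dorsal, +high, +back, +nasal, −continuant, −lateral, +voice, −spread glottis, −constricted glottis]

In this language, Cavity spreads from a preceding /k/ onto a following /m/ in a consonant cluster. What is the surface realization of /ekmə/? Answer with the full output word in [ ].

[ekgə]

Terminals under Cavity in this geometry: [labial], [strident], [coronal], [anterior], [distributed], [dorsal], [high], [back], [nasal], [continuant], [lateral].
After delinking /m/'s Cavity and linking /k/'s, the affected terminals become [−labial], [−coronal], [+dorsal], [+high], [+back], [−nasal], [−continuant], [−lateral]; [voice], [spread glottis], [constricted glottis] (outside Cavity) are retained from /m/.
The resulting bundle matches /g/ in the inventory; substituting it for /m/ gives [ekgə].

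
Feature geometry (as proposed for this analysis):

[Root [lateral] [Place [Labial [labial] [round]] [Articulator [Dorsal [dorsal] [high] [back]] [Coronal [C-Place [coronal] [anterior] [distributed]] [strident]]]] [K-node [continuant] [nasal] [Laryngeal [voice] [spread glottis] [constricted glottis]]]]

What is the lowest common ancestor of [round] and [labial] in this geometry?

[round] lies under Labial (below Place).
[labial]: Root ▹ Place ▹ Labial ▹ [labial].
These paths first converge at Labial; no daughter of Labial dominates all 2 features, so Labial is the minimal constituent.

Labial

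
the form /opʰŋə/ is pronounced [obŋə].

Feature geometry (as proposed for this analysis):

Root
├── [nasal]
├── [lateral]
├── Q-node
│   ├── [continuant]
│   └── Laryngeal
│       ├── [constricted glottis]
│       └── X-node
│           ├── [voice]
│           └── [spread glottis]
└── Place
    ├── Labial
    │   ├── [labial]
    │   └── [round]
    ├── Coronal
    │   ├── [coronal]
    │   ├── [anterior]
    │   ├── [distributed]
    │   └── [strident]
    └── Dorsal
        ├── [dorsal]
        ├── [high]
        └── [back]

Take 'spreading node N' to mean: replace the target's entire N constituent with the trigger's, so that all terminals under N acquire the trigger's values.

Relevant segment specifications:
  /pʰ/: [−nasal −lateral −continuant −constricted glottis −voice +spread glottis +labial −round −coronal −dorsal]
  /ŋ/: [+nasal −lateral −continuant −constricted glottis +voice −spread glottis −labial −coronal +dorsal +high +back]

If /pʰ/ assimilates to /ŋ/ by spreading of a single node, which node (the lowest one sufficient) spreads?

X-node

The alternation /pʰ/ → [b] changes [voice], [spread glottis] and nothing else.
In this geometry the lowest node dominating all of them is X-node: every daughter of X-node dominates only a proper subset, so no lower node suffices.
If X-node spreads, every terminal under it takes /ŋ/'s value, producing [b] as observed.
[nasal], [labial] stay as in /pʰ/ although /ŋ/ differs there, so no node dominating them spread; among the remaining candidates X-node is the lowest that derives the output.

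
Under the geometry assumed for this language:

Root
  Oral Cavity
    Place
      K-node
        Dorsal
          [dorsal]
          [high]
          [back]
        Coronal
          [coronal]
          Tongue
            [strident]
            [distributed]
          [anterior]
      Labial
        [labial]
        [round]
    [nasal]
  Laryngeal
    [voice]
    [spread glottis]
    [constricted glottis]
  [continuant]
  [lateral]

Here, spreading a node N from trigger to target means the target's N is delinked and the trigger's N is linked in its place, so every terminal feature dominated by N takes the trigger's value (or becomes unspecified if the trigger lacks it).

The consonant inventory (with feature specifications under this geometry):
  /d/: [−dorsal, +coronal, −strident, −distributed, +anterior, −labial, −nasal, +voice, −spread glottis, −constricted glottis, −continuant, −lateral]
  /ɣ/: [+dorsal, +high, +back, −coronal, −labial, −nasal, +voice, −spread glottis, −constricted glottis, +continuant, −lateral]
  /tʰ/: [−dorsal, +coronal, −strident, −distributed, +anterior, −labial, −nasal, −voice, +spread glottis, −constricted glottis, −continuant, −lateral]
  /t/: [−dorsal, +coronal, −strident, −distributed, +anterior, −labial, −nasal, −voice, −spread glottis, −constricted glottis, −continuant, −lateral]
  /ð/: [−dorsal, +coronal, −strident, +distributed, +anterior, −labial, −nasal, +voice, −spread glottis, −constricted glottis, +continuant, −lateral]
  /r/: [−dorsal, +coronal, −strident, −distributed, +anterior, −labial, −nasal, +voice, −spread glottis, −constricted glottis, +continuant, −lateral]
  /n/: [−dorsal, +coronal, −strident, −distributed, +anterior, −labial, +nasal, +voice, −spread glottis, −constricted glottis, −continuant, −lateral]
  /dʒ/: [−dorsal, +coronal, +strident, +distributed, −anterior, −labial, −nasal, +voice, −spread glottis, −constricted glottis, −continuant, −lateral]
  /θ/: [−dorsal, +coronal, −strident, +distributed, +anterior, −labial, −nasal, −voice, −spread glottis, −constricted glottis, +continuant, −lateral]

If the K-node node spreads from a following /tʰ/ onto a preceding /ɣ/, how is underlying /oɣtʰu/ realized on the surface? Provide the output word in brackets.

[ortʰu]

The K-node node dominates the terminals [dorsal], [high], [back], [coronal], [strident], [distributed], [anterior].
After delinking /ɣ/'s K-node and linking /tʰ/'s, the affected terminals become [−dorsal], [+coronal], [−strident], [−distributed], [+anterior]; [labial], [nasal], [voice], … (outside K-node) are retained from /ɣ/.
The resulting bundle matches /r/ in the inventory; substituting it for /ɣ/ gives [ortʰu].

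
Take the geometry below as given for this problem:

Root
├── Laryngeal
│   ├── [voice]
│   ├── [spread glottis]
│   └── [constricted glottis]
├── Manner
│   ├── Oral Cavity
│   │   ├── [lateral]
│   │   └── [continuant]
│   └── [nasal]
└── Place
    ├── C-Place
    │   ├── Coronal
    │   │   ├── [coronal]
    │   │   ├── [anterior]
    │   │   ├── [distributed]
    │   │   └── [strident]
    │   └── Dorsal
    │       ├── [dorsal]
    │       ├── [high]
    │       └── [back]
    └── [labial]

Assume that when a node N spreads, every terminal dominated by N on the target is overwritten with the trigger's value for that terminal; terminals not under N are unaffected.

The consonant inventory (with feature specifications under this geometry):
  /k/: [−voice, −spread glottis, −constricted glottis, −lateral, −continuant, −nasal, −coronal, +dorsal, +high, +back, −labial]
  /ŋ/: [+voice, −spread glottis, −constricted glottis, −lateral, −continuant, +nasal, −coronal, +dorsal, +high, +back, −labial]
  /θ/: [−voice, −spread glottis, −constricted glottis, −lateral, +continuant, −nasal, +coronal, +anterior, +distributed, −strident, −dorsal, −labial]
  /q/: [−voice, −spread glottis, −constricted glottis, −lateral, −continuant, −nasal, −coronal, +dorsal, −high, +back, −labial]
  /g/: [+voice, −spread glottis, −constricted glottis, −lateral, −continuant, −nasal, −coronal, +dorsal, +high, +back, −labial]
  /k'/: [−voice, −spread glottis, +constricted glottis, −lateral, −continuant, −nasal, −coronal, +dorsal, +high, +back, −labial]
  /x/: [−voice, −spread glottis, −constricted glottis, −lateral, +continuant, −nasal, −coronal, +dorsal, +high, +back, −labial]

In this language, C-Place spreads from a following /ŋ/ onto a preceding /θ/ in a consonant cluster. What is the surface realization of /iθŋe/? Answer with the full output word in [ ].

[ixŋe]

The C-Place node dominates the terminals [coronal], [anterior], [distributed], [strident], [dorsal], [high], [back].
The target acquires /ŋ/'s values for everything under C-Place — [−coronal], [+dorsal], [+high], [+back] — while keeping its own [voice], [spread glottis], [constricted glottis], ….
This feature bundle is that of [x], so /iθŋe/ surfaces as [ixŋe].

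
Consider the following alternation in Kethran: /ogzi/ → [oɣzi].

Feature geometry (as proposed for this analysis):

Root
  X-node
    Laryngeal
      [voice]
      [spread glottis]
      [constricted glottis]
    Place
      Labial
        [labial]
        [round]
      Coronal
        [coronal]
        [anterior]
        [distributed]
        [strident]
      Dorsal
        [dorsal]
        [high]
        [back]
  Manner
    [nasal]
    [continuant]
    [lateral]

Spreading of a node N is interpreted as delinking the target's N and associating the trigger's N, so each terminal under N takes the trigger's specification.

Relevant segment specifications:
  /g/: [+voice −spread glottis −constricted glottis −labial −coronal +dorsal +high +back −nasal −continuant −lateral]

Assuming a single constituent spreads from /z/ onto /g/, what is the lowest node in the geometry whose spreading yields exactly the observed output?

/g/ and [ɣ] differ in [continuant]; every other specified feature is identical.
With a single altered terminal, the smallest constituent that could spread is that terminal — [continuant].
[coronal], [dorsal] stay as in /g/ although /z/ differs there, so no node dominating them spread; among the remaining candidates [continuant] is the lowest that derives the output.

[continuant]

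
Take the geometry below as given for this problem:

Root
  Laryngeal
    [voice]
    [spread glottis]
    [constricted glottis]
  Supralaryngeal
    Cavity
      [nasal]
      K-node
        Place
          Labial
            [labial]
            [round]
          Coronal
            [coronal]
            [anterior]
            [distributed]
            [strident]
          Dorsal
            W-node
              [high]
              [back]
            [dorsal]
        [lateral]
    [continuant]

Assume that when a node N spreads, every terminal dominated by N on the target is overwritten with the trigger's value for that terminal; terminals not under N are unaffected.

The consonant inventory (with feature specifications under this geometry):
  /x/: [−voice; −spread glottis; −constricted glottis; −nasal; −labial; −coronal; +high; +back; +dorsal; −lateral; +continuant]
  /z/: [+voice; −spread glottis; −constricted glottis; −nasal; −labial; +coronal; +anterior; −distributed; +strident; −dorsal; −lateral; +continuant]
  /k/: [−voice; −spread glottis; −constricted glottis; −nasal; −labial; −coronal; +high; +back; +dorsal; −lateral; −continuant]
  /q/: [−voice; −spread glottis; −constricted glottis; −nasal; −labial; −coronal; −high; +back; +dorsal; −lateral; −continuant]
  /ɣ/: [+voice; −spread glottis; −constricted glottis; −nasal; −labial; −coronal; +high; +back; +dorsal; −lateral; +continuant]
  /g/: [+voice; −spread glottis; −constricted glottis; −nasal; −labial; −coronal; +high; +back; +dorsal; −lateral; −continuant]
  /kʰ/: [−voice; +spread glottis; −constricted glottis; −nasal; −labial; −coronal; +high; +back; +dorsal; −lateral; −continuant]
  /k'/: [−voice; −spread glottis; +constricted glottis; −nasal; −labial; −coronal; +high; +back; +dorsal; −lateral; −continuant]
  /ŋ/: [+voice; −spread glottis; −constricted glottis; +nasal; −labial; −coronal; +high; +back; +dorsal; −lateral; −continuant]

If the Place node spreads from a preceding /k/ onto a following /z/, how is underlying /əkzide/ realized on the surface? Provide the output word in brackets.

The Place node dominates the terminals [labial], [round], [coronal], [anterior], [distributed], [strident], [high], [back], [dorsal].
The target acquires /k/'s values for everything under Place — [−labial], [−coronal], [+high], [+back], [+dorsal] — while keeping its own [voice], [spread glottis], [constricted glottis], ….
The resulting bundle matches /ɣ/ in the inventory; substituting it for /z/ gives [əkɣide].

[əkɣide]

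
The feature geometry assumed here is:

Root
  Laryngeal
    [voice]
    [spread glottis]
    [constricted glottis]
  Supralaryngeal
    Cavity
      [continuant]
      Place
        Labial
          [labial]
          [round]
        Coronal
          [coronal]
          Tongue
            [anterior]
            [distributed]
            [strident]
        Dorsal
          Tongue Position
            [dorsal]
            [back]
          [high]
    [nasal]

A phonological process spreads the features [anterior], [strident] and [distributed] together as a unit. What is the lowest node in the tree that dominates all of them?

[anterior] lies under Tongue (below Supralaryngeal).
[strident] lies under Tongue (below Supralaryngeal).
[distributed]: Root / Supralaryngeal / Cavity / Place / Coronal / Tongue / [distributed].
The lowest node appearing on every path is Tongue; each proper daughter of Tongue fails to dominate at least one of the listed features.

Tongue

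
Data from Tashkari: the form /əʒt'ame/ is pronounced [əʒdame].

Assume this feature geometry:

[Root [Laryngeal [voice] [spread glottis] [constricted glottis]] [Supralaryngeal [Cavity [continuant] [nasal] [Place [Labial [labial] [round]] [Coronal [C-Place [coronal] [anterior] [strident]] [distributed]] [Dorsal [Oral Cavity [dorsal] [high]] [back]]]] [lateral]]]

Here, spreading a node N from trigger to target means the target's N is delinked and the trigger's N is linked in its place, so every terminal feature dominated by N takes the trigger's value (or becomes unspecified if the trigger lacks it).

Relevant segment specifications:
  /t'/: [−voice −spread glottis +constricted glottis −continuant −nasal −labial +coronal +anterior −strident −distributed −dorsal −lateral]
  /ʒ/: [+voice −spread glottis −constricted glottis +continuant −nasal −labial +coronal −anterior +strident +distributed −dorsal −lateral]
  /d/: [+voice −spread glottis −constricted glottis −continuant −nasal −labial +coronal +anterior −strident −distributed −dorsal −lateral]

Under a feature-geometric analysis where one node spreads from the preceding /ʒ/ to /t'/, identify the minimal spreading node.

Laryngeal

The alternation /t'/ → [d] changes [voice], [constricted glottis] and nothing else.
The smallest constituent containing every changed terminal is Laryngeal — each of its daughters lacks at least one of the affected features.
Spreading Laryngeal from /ʒ/ overwrites each of those terminals with /ʒ/'s values, yielding exactly [d].
[distributed], [anterior] — on which /ʒ/ differs from /t'/ — are unchanged, so Root cannot have spread; the constituent is no larger than Laryngeal.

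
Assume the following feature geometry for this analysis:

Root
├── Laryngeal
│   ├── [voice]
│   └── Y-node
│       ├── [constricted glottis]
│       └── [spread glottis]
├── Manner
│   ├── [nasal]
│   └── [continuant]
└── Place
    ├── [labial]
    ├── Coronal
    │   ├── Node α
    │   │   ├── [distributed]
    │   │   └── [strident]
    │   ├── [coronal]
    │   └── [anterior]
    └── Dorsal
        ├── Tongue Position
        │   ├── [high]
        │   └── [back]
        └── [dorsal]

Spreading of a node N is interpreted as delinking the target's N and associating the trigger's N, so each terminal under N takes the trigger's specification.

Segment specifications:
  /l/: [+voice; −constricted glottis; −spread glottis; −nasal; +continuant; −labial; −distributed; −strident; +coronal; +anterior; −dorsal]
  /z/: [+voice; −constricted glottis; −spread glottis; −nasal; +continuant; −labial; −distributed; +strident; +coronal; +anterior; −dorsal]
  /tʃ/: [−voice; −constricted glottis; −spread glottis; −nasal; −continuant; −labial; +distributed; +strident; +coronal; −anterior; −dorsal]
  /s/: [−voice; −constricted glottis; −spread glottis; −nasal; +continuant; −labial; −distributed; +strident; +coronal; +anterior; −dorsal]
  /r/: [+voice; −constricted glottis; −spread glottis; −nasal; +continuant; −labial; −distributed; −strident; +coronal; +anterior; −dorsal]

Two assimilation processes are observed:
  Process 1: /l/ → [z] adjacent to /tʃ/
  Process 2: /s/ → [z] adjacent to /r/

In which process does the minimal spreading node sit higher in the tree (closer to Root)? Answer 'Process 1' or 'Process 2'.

Process 2

Process 1 alters [strident]; the lowest dominating node is [strident] (depth 4 from Root).
Process 2: the feature that changes is [voice]; the minimal node is [voice] (depth 2).
Depth 2 < depth 4; Process 2 involves the structurally higher constituent [voice].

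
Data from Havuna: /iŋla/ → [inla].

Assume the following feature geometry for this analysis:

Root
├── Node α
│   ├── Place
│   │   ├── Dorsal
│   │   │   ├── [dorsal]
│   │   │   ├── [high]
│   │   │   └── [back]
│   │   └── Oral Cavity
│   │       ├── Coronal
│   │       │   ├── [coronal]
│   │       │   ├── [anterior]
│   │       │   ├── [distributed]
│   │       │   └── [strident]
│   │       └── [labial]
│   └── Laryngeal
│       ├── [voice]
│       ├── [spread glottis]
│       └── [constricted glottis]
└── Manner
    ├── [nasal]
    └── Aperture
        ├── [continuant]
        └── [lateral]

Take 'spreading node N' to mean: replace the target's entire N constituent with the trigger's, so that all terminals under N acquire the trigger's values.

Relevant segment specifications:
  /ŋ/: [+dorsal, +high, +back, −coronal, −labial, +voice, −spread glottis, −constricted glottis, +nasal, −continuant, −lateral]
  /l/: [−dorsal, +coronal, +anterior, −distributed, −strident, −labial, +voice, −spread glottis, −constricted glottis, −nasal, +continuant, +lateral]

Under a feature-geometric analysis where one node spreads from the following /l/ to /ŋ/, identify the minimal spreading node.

Feature comparison: [coronal], [anterior], [distributed], [strident], [dorsal], [high], [back] differ between /ŋ/ and [n]; the remaining terminals match.
These terminals are all dominated by Place, and no proper subconstituent of Place covers them all; Place is their lowest common ancestor.
Spreading Place from /l/ overwrites each of those terminals with /l/'s values, yielding exactly [n].
Features on which the two segments disagree outside Place, such as [lateral], [nasal], are unchanged — nothing dominating them spread, and Place is the minimal sufficient constituent.

Place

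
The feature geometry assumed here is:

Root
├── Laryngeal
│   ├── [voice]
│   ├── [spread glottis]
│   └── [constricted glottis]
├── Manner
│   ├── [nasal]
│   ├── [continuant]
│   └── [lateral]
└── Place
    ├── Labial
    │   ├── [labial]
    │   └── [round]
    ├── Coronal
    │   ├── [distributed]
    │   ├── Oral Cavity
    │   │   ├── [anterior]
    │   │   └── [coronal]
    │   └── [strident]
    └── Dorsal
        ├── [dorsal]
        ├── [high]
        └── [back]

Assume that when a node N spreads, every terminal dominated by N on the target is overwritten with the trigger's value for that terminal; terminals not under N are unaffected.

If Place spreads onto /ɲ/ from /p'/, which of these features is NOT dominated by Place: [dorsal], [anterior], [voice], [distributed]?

Place dominates exactly [labial], [round], [distributed], [anterior], [coronal], [strident], [dorsal], [high], [back].
[dorsal], [distributed], [anterior] all lie under Place, so they are overwritten when Place spreads.
But [voice] is a dependent of Laryngeal, outside Place; it is therefore untouched by the spreading.

[voice]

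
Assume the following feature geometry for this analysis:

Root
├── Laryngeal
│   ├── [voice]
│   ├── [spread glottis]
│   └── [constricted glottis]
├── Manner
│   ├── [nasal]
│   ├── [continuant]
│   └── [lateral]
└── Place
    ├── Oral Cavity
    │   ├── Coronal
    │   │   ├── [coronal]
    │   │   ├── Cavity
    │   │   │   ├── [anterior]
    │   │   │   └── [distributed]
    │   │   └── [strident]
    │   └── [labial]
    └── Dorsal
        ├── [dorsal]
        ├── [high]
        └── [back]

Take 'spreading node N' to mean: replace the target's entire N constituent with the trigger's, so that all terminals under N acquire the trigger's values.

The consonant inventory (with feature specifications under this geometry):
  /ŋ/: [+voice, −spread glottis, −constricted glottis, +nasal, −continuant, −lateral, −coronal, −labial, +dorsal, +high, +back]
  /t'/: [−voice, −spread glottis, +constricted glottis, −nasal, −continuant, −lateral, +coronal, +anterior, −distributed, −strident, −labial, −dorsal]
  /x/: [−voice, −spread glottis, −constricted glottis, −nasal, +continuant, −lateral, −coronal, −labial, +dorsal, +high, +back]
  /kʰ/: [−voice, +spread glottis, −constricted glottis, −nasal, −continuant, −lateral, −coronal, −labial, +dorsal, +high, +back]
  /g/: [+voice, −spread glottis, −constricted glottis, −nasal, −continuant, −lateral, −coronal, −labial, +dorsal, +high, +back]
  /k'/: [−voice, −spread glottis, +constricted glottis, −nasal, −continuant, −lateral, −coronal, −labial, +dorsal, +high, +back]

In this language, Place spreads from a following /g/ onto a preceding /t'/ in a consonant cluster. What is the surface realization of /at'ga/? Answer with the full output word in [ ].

[ak'ga]

The Place node dominates the terminals [coronal], [anterior], [distributed], [strident], [labial], [dorsal], [high], [back].
After delinking /t'/'s Place and linking /g/'s, the affected terminals become [−coronal], [−labial], [+dorsal], [+high], [+back]; [voice], [spread glottis], [constricted glottis], … (outside Place) are retained from /t'/.
This feature bundle is that of [k'], so /at'ga/ surfaces as [ak'ga].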